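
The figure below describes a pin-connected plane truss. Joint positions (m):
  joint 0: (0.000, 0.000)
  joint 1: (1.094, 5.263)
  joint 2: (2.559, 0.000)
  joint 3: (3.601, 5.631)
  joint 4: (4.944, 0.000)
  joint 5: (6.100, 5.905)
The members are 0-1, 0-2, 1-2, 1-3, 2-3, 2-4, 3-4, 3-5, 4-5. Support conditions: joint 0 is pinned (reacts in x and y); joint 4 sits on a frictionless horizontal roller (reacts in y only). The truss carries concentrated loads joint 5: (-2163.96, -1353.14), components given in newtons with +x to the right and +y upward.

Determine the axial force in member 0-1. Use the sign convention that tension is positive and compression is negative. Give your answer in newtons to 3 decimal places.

N=6 nodes, M=9 members, R=3 reactions → 2N=12, M+R=12
member 0 (0-1): L=5.3755, (cx,cy)=(0.2035,0.9791)
member 1 (0-2): L=2.5590, (cx,cy)=(1.0000,0.0000)
member 2 (1-2): L=5.4631, (cx,cy)=(0.2682,-0.9634)
member 3 (1-3): L=2.5339, (cx,cy)=(0.9894,0.1452)
member 4 (2-3): L=5.7266, (cx,cy)=(0.1820,0.9833)
member 5 (2-4): L=2.3850, (cx,cy)=(1.0000,0.0000)
member 6 (3-4): L=5.7889, (cx,cy)=(0.2320,-0.9727)
member 7 (3-5): L=2.5140, (cx,cy)=(0.9940,0.1090)
member 8 (4-5): L=6.0171, (cx,cy)=(0.1921,0.9814)
solve A·x = −loads:
  F[0-1] = -2316.6789 N (compression)
  F[0-2] = -1692.4789 N (compression)
  F[1-2] = +2192.9843 N (tension)
  F[1-3] = -1070.9128 N (compression)
  F[2-3] = -2148.5299 N (compression)
  F[2-4] = -713.4594 N (compression)
  F[3-4] = +2113.0570 N (tension)
  F[3-5] = -1952.3480 N (compression)
  F[4-5] = -1161.9985 N (compression)
  Rx@0 = +2163.9600 N
  Ry@0 = +2268.1946 N
  Ry@4 = -915.0546 N

-2316.679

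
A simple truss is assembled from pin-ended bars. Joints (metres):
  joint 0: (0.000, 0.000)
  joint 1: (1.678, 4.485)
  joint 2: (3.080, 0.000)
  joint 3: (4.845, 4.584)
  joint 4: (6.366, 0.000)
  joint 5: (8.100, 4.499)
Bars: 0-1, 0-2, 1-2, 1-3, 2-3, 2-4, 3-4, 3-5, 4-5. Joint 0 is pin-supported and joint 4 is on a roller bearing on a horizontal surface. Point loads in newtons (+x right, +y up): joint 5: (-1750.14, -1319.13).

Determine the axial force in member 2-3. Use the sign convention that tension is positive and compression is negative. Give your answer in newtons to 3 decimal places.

N=6 nodes, M=9 members, R=3 reactions → 2N=12, M+R=12
member 0 (0-1): L=4.7886, (cx,cy)=(0.3504,0.9366)
member 1 (0-2): L=3.0800, (cx,cy)=(1.0000,0.0000)
member 2 (1-2): L=4.6990, (cx,cy)=(0.2984,-0.9545)
member 3 (1-3): L=3.1685, (cx,cy)=(0.9995,0.0312)
member 4 (2-3): L=4.9121, (cx,cy)=(0.3593,0.9332)
member 5 (2-4): L=3.2860, (cx,cy)=(1.0000,0.0000)
member 6 (3-4): L=4.8298, (cx,cy)=(0.3149,-0.9491)
member 7 (3-5): L=3.2561, (cx,cy)=(0.9997,-0.0261)
member 8 (4-5): L=4.8216, (cx,cy)=(0.3596,0.9331)
solve A·x = −loads:
  F[0-1] = -936.9621 N (compression)
  F[0-2] = -1421.8155 N (compression)
  F[1-2] = +899.8842 N (tension)
  F[1-3] = -597.1053 N (compression)
  F[2-3] = -920.3648 N (compression)
  F[2-4] = -822.6206 N (compression)
  F[3-4] = +958.4241 N (tension)
  F[3-5] = -1229.7683 N (compression)
  F[4-5] = -1448.1206 N (compression)
  Rx@0 = +1750.1400 N
  Ry@0 = +877.5539 N
  Ry@4 = +441.5761 N

-920.365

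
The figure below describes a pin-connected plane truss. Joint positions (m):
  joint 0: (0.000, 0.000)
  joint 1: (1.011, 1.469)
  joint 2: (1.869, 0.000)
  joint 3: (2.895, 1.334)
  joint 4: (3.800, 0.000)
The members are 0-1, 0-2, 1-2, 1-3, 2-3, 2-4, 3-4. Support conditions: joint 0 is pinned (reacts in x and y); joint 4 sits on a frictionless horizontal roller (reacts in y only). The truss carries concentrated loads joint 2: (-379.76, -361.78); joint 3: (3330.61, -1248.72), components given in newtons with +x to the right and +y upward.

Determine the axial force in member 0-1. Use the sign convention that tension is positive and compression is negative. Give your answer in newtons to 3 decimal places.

N=5 nodes, M=7 members, R=3 reactions → 2N=10, M+R=10
member 0 (0-1): L=1.7833, (cx,cy)=(0.5669,0.8238)
member 1 (0-2): L=1.8690, (cx,cy)=(1.0000,0.0000)
member 2 (1-2): L=1.7012, (cx,cy)=(0.5043,-0.8635)
member 3 (1-3): L=1.8888, (cx,cy)=(0.9974,-0.0715)
member 4 (2-3): L=1.6829, (cx,cy)=(0.6097,0.7927)
member 5 (2-4): L=1.9310, (cx,cy)=(1.0000,0.0000)
member 6 (3-4): L=1.6120, (cx,cy)=(0.5614,-0.8275)
solve A·x = −loads:
  F[0-1] = +835.1734 N (tension)
  F[0-2] = +2477.3624 N (tension)
  F[1-2] = -872.5487 N (compression)
  F[1-3] = +915.8965 N (tension)
  F[2-3] = +1406.9282 N (tension)
  F[2-4] = +1559.3174 N (tension)
  F[3-4] = -2777.5000 N (compression)
  Rx@0 = -2950.8500 N
  Ry@0 = -687.9855 N
  Ry@4 = +2298.4855 N

835.173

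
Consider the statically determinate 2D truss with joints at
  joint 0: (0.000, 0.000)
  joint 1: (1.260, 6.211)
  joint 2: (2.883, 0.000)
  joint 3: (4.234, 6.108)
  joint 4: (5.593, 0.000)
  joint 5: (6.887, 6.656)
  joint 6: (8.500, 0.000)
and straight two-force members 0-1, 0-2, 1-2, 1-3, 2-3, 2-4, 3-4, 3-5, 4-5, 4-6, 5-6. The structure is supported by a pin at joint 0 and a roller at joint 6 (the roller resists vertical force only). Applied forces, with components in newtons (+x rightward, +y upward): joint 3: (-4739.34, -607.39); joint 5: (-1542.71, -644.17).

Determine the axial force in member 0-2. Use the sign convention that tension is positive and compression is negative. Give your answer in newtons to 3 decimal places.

N=7 nodes, M=11 members, R=3 reactions → 2N=14, M+R=14
member 0 (0-1): L=6.3375, (cx,cy)=(0.1988,0.9800)
member 1 (0-2): L=2.8830, (cx,cy)=(1.0000,0.0000)
member 2 (1-2): L=6.4196, (cx,cy)=(0.2528,-0.9675)
member 3 (1-3): L=2.9758, (cx,cy)=(0.9994,-0.0346)
member 4 (2-3): L=6.2556, (cx,cy)=(0.2160,0.9764)
member 5 (2-4): L=2.7100, (cx,cy)=(1.0000,0.0000)
member 6 (3-4): L=6.2574, (cx,cy)=(0.2172,-0.9761)
member 7 (3-5): L=2.7090, (cx,cy)=(0.9793,0.2023)
member 8 (4-5): L=6.7806, (cx,cy)=(0.1908,0.9816)
member 9 (4-6): L=2.9070, (cx,cy)=(1.0000,0.0000)
member 10 (5-6): L=6.8487, (cx,cy)=(0.2355,-0.9719)
solve A·x = −loads:
  F[0-1] = -5143.4248 N (compression)
  F[0-2] = -5259.4547 N (compression)
  F[1-2] = +5294.5244 N (tension)
  F[1-3] = -2362.5799 N (compression)
  F[2-3] = -5246.3293 N (compression)
  F[2-4] = -2787.8592 N (compression)
  F[3-4] = +4594.1128 N (tension)
  F[3-5] = +252.6025 N (tension)
  F[4-5] = -4568.4147 N (compression)
  F[4-6] = -918.2627 N (compression)
  F[5-6] = +3898.8632 N (tension)
  Rx@0 = +6282.0500 N
  Ry@0 = +5040.7457 N
  Ry@6 = -3789.1857 N

-5259.455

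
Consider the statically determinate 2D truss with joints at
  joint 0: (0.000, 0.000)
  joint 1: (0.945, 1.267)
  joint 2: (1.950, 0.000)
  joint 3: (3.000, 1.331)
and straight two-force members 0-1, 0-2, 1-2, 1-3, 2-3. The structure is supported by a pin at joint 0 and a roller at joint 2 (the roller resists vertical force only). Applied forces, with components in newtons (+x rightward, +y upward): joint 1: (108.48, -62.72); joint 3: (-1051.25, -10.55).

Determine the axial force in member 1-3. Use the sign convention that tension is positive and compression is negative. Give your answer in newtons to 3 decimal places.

-1069.714

N=4 nodes, M=5 members, R=3 reactions → 2N=8, M+R=8
member 0 (0-1): L=1.5806, (cx,cy)=(0.5979,0.8016)
member 1 (0-2): L=1.9500, (cx,cy)=(1.0000,0.0000)
member 2 (1-2): L=1.6172, (cx,cy)=(0.6214,-0.7835)
member 3 (1-3): L=2.0560, (cx,cy)=(0.9995,0.0311)
member 4 (2-3): L=1.6953, (cx,cy)=(0.6194,0.7851)
solve A·x = −loads:
  F[0-1] = -840.4599 N (compression)
  F[0-2] = -440.2825 N (compression)
  F[1-2] = +737.3571 N (tension)
  F[1-3] = -1069.7143 N (compression)
  F[2-3] = +28.9750 N (tension)
  Rx@0 = +942.7700 N
  Ry@0 = +673.7055 N
  Ry@2 = -600.4355 N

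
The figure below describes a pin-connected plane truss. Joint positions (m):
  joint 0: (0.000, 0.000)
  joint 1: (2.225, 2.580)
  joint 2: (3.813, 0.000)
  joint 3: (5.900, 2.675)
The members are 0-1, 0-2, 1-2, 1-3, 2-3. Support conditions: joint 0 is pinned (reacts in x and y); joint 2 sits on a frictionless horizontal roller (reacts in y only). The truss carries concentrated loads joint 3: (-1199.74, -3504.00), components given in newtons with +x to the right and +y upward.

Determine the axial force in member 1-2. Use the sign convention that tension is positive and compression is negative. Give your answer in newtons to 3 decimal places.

N=4 nodes, M=5 members, R=3 reactions → 2N=8, M+R=8
member 0 (0-1): L=3.4069, (cx,cy)=(0.6531,0.7573)
member 1 (0-2): L=3.8130, (cx,cy)=(1.0000,0.0000)
member 2 (1-2): L=3.0295, (cx,cy)=(0.5242,-0.8516)
member 3 (1-3): L=3.6762, (cx,cy)=(0.9997,0.0258)
member 4 (2-3): L=3.3928, (cx,cy)=(0.6151,0.7884)
solve A·x = −loads:
  F[0-1] = +1421.1273 N (tension)
  F[0-2] = -2127.8566 N (compression)
  F[1-2] = -1216.1940 N (compression)
  F[1-3] = +1566.1333 N (tension)
  F[2-3] = -4495.6024 N (compression)
  Rx@0 = +1199.7400 N
  Ry@0 = -1076.1981 N
  Ry@2 = +4580.1981 N

-1216.194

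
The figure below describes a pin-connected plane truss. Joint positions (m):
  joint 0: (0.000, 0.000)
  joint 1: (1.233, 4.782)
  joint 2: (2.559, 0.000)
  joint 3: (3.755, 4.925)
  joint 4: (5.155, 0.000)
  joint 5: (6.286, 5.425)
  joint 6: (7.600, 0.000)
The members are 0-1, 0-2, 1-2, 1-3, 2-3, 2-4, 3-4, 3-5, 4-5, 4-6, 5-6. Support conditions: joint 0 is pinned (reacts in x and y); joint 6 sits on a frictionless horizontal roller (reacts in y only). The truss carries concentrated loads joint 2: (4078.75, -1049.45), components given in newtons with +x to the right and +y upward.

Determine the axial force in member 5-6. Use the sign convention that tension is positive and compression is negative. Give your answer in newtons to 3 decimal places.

N=7 nodes, M=11 members, R=3 reactions → 2N=14, M+R=14
member 0 (0-1): L=4.9384, (cx,cy)=(0.2497,0.9683)
member 1 (0-2): L=2.5590, (cx,cy)=(1.0000,0.0000)
member 2 (1-2): L=4.9624, (cx,cy)=(0.2672,-0.9636)
member 3 (1-3): L=2.5261, (cx,cy)=(0.9984,0.0566)
member 4 (2-3): L=5.0681, (cx,cy)=(0.2360,0.9718)
member 5 (2-4): L=2.5960, (cx,cy)=(1.0000,0.0000)
member 6 (3-4): L=5.1201, (cx,cy)=(0.2734,-0.9619)
member 7 (3-5): L=2.5799, (cx,cy)=(0.9810,0.1938)
member 8 (4-5): L=5.5416, (cx,cy)=(0.2041,0.9790)
member 9 (4-6): L=2.4450, (cx,cy)=(1.0000,0.0000)
member 10 (5-6): L=5.5819, (cx,cy)=(0.2354,-0.9719)
solve A·x = −loads:
  F[0-1] = -718.8557 N (compression)
  F[0-2] = +4258.2310 N (tension)
  F[1-2] = +700.7758 N (tension)
  F[1-3] = -367.3224 N (compression)
  F[2-3] = +385.0294 N (tension)
  F[2-4] = +275.8726 N (tension)
  F[3-4] = -401.4730 N (compression)
  F[3-5] = -169.3074 N (compression)
  F[4-5] = +394.4764 N (tension)
  F[4-6] = +85.5882 N (tension)
  F[5-6] = -363.5784 N (compression)
  Rx@0 = -4078.7500 N
  Ry@0 = +696.0891 N
  Ry@6 = +353.3609 N

-363.578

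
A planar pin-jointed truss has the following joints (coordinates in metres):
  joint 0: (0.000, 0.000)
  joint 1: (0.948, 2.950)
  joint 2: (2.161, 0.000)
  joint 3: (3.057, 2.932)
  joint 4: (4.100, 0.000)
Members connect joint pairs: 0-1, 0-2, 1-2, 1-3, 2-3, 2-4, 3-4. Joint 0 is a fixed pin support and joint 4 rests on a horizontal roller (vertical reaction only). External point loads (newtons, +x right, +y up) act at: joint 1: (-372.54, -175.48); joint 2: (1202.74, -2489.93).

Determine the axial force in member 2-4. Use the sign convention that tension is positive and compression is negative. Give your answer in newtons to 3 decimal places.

385.932

N=5 nodes, M=7 members, R=3 reactions → 2N=10, M+R=10
member 0 (0-1): L=3.0986, (cx,cy)=(0.3059,0.9520)
member 1 (0-2): L=2.1610, (cx,cy)=(1.0000,0.0000)
member 2 (1-2): L=3.1897, (cx,cy)=(0.3803,-0.9249)
member 3 (1-3): L=2.1091, (cx,cy)=(1.0000,-0.0085)
member 4 (2-3): L=3.0659, (cx,cy)=(0.2923,0.9563)
member 5 (2-4): L=1.9390, (cx,cy)=(1.0000,0.0000)
member 6 (3-4): L=3.1120, (cx,cy)=(0.3352,-0.9422)
solve A·x = −loads:
  F[0-1] = -1660.1119 N (compression)
  F[0-2] = +1338.1054 N (tension)
  F[1-2] = +1525.7719 N (tension)
  F[1-3] = -715.6310 N (compression)
  F[2-3] = +1128.0438 N (tension)
  F[2-4] = +385.9323 N (tension)
  F[3-4] = -1151.5023 N (compression)
  Rx@0 = -830.2000 N
  Ry@0 = +1580.5074 N
  Ry@4 = +1084.9026 N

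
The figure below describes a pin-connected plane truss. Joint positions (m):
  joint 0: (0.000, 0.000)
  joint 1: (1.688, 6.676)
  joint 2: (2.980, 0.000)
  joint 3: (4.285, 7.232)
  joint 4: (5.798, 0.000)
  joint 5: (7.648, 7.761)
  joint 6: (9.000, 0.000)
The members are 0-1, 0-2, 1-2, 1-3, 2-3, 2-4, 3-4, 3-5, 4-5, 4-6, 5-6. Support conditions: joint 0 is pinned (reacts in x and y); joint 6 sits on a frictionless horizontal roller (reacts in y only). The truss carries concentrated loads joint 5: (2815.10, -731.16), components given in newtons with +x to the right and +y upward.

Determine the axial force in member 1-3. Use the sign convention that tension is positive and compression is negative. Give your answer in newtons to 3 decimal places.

1015.923

N=7 nodes, M=11 members, R=3 reactions → 2N=14, M+R=14
member 0 (0-1): L=6.8861, (cx,cy)=(0.2451,0.9695)
member 1 (0-2): L=2.9800, (cx,cy)=(1.0000,0.0000)
member 2 (1-2): L=6.7999, (cx,cy)=(0.1900,-0.9818)
member 3 (1-3): L=2.6559, (cx,cy)=(0.9778,0.2093)
member 4 (2-3): L=7.3488, (cx,cy)=(0.1776,0.9841)
member 5 (2-4): L=2.8180, (cx,cy)=(1.0000,0.0000)
member 6 (3-4): L=7.3886, (cx,cy)=(0.2048,-0.9788)
member 7 (3-5): L=3.4044, (cx,cy)=(0.9879,0.1554)
member 8 (4-5): L=7.9784, (cx,cy)=(0.2319,0.9727)
member 9 (4-6): L=3.2020, (cx,cy)=(1.0000,0.0000)
member 10 (5-6): L=7.8779, (cx,cy)=(0.1716,-0.9852)
solve A·x = −loads:
  F[0-1] = +2390.6575 N (tension)
  F[0-2] = +2229.0742 N (tension)
  F[1-2] = -2144.0936 N (compression)
  F[1-3] = +1015.9232 N (tension)
  F[2-3] = +2139.0325 N (tension)
  F[2-4] = +1441.8392 N (tension)
  F[3-4] = -2078.7955 N (compression)
  F[3-5] = +1821.0676 N (tension)
  F[4-5] = +2091.7529 N (tension)
  F[4-6] = +531.1278 N (tension)
  F[5-6] = -3094.7947 N (compression)
  Rx@0 = -2815.1000 N
  Ry@0 = -2317.7181 N
  Ry@6 = +3048.8781 N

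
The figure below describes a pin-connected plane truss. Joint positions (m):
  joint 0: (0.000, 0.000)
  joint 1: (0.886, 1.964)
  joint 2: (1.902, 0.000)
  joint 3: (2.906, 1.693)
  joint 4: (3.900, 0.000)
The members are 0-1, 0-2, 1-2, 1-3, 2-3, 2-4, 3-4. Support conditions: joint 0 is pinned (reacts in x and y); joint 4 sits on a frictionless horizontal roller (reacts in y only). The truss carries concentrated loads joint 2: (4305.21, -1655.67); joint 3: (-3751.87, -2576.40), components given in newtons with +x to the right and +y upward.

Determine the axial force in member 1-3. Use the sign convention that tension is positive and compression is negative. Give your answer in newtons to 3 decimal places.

-3290.171

N=5 nodes, M=7 members, R=3 reactions → 2N=10, M+R=10
member 0 (0-1): L=2.1546, (cx,cy)=(0.4112,0.9115)
member 1 (0-2): L=1.9020, (cx,cy)=(1.0000,0.0000)
member 2 (1-2): L=2.2112, (cx,cy)=(0.4595,-0.8882)
member 3 (1-3): L=2.0381, (cx,cy)=(0.9911,-0.1330)
member 4 (2-3): L=1.9683, (cx,cy)=(0.5101,0.8601)
member 5 (2-4): L=1.9980, (cx,cy)=(1.0000,0.0000)
member 6 (3-4): L=1.9632, (cx,cy)=(0.5063,-0.8624)
solve A·x = −loads:
  F[0-1] = -3437.6593 N (compression)
  F[0-2] = +1966.9523 N (tension)
  F[1-2] = +4020.5771 N (tension)
  F[1-3] = -3290.1707 N (compression)
  F[2-3] = -2226.8530 N (compression)
  F[2-4] = +644.9607 N (tension)
  F[3-4] = -1273.8513 N (compression)
  Rx@0 = -553.3400 N
  Ry@0 = +3133.5606 N
  Ry@4 = +1098.5094 N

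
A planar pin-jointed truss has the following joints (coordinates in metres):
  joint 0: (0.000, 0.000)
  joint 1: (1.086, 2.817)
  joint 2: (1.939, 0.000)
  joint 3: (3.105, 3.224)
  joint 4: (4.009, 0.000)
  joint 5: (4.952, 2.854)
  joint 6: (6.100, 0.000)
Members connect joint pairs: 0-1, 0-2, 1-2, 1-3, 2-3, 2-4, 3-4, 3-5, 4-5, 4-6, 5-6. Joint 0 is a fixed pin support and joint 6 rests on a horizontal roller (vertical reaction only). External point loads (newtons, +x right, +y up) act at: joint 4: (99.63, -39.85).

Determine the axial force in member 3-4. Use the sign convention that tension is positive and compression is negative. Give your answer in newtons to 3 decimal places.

17.931

N=7 nodes, M=11 members, R=3 reactions → 2N=14, M+R=14
member 0 (0-1): L=3.0191, (cx,cy)=(0.3597,0.9331)
member 1 (0-2): L=1.9390, (cx,cy)=(1.0000,0.0000)
member 2 (1-2): L=2.9433, (cx,cy)=(0.2898,-0.9571)
member 3 (1-3): L=2.0596, (cx,cy)=(0.9803,0.1976)
member 4 (2-3): L=3.4284, (cx,cy)=(0.3401,0.9404)
member 5 (2-4): L=2.0700, (cx,cy)=(1.0000,0.0000)
member 6 (3-4): L=3.3483, (cx,cy)=(0.2700,-0.9629)
member 7 (3-5): L=1.8837, (cx,cy)=(0.9805,-0.1964)
member 8 (4-5): L=3.0058, (cx,cy)=(0.3137,0.9495)
member 9 (4-6): L=2.0910, (cx,cy)=(1.0000,0.0000)
member 10 (5-6): L=3.0762, (cx,cy)=(0.3732,-0.9278)
solve A·x = −loads:
  F[0-1] = -14.6400 N (compression)
  F[0-2] = +104.8962 N (tension)
  F[1-2] = +12.4061 N (tension)
  F[1-3] = -9.0398 N (compression)
  F[2-3] = -12.6264 N (compression)
  F[2-4] = +112.7859 N (tension)
  F[3-4] = +17.9312 N (tension)
  F[3-5] = -18.3546 N (compression)
  F[4-5] = +23.7856 N (tension)
  F[4-6] = +10.5347 N (tension)
  F[5-6] = -28.2293 N (compression)
  Rx@0 = -99.6300 N
  Ry@0 = +13.6601 N
  Ry@6 = +26.1899 N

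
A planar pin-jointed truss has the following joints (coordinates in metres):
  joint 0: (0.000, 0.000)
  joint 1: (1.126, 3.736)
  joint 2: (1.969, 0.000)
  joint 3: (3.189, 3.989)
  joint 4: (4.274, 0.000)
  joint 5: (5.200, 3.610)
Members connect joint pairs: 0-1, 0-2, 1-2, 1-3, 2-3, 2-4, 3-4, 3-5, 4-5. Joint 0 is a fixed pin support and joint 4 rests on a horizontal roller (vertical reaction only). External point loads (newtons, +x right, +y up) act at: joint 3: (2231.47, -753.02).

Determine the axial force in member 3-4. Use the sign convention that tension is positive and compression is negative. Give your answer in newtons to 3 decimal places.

N=6 nodes, M=9 members, R=3 reactions → 2N=12, M+R=12
member 0 (0-1): L=3.9020, (cx,cy)=(0.2886,0.9575)
member 1 (0-2): L=1.9690, (cx,cy)=(1.0000,0.0000)
member 2 (1-2): L=3.8299, (cx,cy)=(0.2201,-0.9755)
member 3 (1-3): L=2.0785, (cx,cy)=(0.9926,0.1217)
member 4 (2-3): L=4.1714, (cx,cy)=(0.2925,0.9563)
member 5 (2-4): L=2.3050, (cx,cy)=(1.0000,0.0000)
member 6 (3-4): L=4.1339, (cx,cy)=(0.2625,-0.9649)
member 7 (3-5): L=2.0464, (cx,cy)=(0.9827,-0.1852)
member 8 (4-5): L=3.7269, (cx,cy)=(0.2485,0.9686)
solve A·x = −loads:
  F[0-1] = +1975.5509 N (tension)
  F[0-2] = +1661.3847 N (tension)
  F[1-2] = -1817.1088 N (compression)
  F[1-3] = +977.3140 N (tension)
  F[2-3] = +1853.5928 N (tension)
  F[2-4] = +719.3064 N (tension)
  F[3-4] = -2740.6081 N (compression)
  F[3-5] = -0.0000 N (compression)
  F[4-5] = +0.0000 N (tension)
  Rx@0 = -2231.4700 N
  Ry@0 = -1891.5085 N
  Ry@4 = +2644.5285 N

-2740.608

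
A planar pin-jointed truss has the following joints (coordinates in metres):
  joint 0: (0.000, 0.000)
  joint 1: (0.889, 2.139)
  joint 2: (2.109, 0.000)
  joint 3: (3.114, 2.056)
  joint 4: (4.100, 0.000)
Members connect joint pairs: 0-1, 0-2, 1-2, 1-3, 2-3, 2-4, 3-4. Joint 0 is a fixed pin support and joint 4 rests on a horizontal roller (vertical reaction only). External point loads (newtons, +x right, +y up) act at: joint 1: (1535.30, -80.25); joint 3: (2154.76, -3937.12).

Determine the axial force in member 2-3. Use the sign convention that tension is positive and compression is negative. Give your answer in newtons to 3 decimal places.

N=5 nodes, M=7 members, R=3 reactions → 2N=10, M+R=10
member 0 (0-1): L=2.3164, (cx,cy)=(0.3838,0.9234)
member 1 (0-2): L=2.1090, (cx,cy)=(1.0000,0.0000)
member 2 (1-2): L=2.4625, (cx,cy)=(0.4954,-0.8686)
member 3 (1-3): L=2.2265, (cx,cy)=(0.9993,-0.0373)
member 4 (2-3): L=2.2885, (cx,cy)=(0.4392,0.8984)
member 5 (2-4): L=1.9910, (cx,cy)=(1.0000,0.0000)
member 6 (3-4): L=2.2802, (cx,cy)=(0.4324,-0.9017)
solve A·x = −loads:
  F[0-1] = +944.1321 N (tension)
  F[0-2] = +3327.7138 N (tension)
  F[1-2] = -1068.4170 N (compression)
  F[1-3] = -644.0660 N (compression)
  F[2-3] = +1033.0154 N (tension)
  F[2-4] = +2344.7242 N (tension)
  F[3-4] = -5422.3634 N (compression)
  Rx@0 = -3690.0600 N
  Ry@0 = -871.8318 N
  Ry@4 = +4889.2018 N

1033.015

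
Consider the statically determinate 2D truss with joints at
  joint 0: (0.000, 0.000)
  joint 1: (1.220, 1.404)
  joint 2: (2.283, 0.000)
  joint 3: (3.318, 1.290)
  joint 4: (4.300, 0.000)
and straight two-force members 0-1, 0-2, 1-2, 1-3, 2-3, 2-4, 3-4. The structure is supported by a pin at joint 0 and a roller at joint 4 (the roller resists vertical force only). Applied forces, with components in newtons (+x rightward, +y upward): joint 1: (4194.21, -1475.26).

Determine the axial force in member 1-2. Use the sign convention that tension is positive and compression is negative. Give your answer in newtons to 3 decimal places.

N=5 nodes, M=7 members, R=3 reactions → 2N=10, M+R=10
member 0 (0-1): L=1.8600, (cx,cy)=(0.6559,0.7548)
member 1 (0-2): L=2.2830, (cx,cy)=(1.0000,0.0000)
member 2 (1-2): L=1.7610, (cx,cy)=(0.6036,-0.7973)
member 3 (1-3): L=2.1011, (cx,cy)=(0.9985,-0.0543)
member 4 (2-3): L=1.6539, (cx,cy)=(0.6258,0.7800)
member 5 (2-4): L=2.0170, (cx,cy)=(1.0000,0.0000)
member 6 (3-4): L=1.6212, (cx,cy)=(0.6057,-0.7957)
solve A·x = −loads:
  F[0-1] = +414.3418 N (tension)
  F[0-2] = +3922.4381 N (tension)
  F[1-2] = -2060.1103 N (compression)
  F[1-3] = -2682.8496 N (compression)
  F[2-3] = +2105.7582 N (tension)
  F[2-4] = +1361.1133 N (tension)
  F[3-4] = -2247.1419 N (compression)
  Rx@0 = -4194.2100 N
  Ry@0 = -312.7605 N
  Ry@4 = +1788.0205 N

-2060.110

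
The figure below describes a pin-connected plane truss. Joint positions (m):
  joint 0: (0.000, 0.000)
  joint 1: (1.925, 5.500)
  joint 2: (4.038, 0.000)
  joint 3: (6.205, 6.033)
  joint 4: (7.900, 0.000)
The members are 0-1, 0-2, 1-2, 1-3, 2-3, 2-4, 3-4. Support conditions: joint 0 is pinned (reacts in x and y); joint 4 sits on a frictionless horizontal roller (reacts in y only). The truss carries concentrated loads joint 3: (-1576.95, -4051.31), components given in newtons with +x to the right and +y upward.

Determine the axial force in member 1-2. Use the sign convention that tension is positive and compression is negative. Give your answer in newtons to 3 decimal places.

N=5 nodes, M=7 members, R=3 reactions → 2N=10, M+R=10
member 0 (0-1): L=5.8271, (cx,cy)=(0.3304,0.9439)
member 1 (0-2): L=4.0380, (cx,cy)=(1.0000,0.0000)
member 2 (1-2): L=5.8919, (cx,cy)=(0.3586,-0.9335)
member 3 (1-3): L=4.3131, (cx,cy)=(0.9923,0.1236)
member 4 (2-3): L=6.4104, (cx,cy)=(0.3380,0.9411)
member 5 (2-4): L=3.8620, (cx,cy)=(1.0000,0.0000)
member 6 (3-4): L=6.2666, (cx,cy)=(0.2705,-0.9627)
solve A·x = −loads:
  F[0-1] = -2196.8419 N (compression)
  F[0-2] = -851.2224 N (compression)
  F[1-2] = +2027.4469 N (tension)
  F[1-3] = -1464.0460 N (compression)
  F[2-3] = -2010.9697 N (compression)
  F[2-4] = +555.6730 N (tension)
  F[3-4] = -2054.3794 N (compression)
  Rx@0 = +1576.9500 N
  Ry@0 = +2073.5076 N
  Ry@4 = +1977.8024 N

2027.447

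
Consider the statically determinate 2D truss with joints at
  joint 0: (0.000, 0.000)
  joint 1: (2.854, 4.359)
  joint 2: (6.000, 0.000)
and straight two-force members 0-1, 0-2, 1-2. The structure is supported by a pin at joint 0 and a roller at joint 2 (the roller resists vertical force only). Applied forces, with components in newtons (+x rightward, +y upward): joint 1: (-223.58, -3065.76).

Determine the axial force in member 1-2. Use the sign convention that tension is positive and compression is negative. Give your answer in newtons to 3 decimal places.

-1598.096

N=3 nodes, M=3 members, R=3 reactions → 2N=6, M+R=6
member 0 (0-1): L=5.2102, (cx,cy)=(0.5478,0.8366)
member 1 (0-2): L=6.0000, (cx,cy)=(1.0000,0.0000)
member 2 (1-2): L=5.3757, (cx,cy)=(0.5852,-0.8109)
solve A·x = −loads:
  F[0-1] = -2115.5294 N (compression)
  F[0-2] = +935.2468 N (tension)
  F[1-2] = -1598.0961 N (compression)
  Rx@0 = +223.5800 N
  Ry@0 = +1769.9110 N
  Ry@2 = +1295.8490 N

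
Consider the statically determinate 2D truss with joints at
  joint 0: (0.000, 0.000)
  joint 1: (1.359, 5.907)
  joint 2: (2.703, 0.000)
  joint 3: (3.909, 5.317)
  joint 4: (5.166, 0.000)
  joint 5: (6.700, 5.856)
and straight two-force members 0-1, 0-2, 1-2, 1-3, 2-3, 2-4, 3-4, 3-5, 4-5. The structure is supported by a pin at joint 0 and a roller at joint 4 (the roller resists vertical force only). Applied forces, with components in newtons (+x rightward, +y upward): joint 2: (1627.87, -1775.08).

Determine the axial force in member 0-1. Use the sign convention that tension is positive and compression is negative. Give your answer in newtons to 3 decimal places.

-868.416

N=6 nodes, M=9 members, R=3 reactions → 2N=12, M+R=12
member 0 (0-1): L=6.0613, (cx,cy)=(0.2242,0.9745)
member 1 (0-2): L=2.7030, (cx,cy)=(1.0000,0.0000)
member 2 (1-2): L=6.0580, (cx,cy)=(0.2219,-0.9751)
member 3 (1-3): L=2.6174, (cx,cy)=(0.9743,-0.2254)
member 4 (2-3): L=5.4521, (cx,cy)=(0.2212,0.9752)
member 5 (2-4): L=2.4630, (cx,cy)=(1.0000,0.0000)
member 6 (3-4): L=5.4636, (cx,cy)=(0.2301,-0.9732)
member 7 (3-5): L=2.8426, (cx,cy)=(0.9819,0.1896)
member 8 (4-5): L=6.0536, (cx,cy)=(0.2534,0.9674)
solve A·x = −loads:
  F[0-1] = -868.4159 N (compression)
  F[0-2] = +1822.5765 N (tension)
  F[1-2] = +964.9352 N (tension)
  F[1-3] = -419.5828 N (compression)
  F[2-3] = +855.3809 N (tension)
  F[2-4] = +219.5726 N (tension)
  F[3-4] = -954.3749 N (compression)
  F[3-5] = -0.0000 N (tension)
  F[4-5] = +0.0000 N (tension)
  Rx@0 = -1627.8700 N
  Ry@0 = +846.3070 N
  Ry@4 = +928.7730 N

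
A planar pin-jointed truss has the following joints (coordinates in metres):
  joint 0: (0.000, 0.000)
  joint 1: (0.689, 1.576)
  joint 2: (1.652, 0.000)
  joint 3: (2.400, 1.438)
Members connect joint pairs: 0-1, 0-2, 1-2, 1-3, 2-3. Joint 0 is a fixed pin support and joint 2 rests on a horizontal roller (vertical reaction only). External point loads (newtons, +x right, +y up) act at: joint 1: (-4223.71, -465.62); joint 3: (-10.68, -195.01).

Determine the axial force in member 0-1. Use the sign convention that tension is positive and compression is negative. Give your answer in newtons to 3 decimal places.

N=4 nodes, M=5 members, R=3 reactions → 2N=8, M+R=8
member 0 (0-1): L=1.7200, (cx,cy)=(0.4006,0.9163)
member 1 (0-2): L=1.6520, (cx,cy)=(1.0000,0.0000)
member 2 (1-2): L=1.8469, (cx,cy)=(0.5214,-0.8533)
member 3 (1-3): L=1.7166, (cx,cy)=(0.9968,-0.0804)
member 4 (2-3): L=1.6209, (cx,cy)=(0.4615,0.8872)
solve A·x = −loads:
  F[0-1] = -4607.6474 N (compression)
  F[0-2] = -2388.6824 N (compression)
  F[1-2] = +4393.6934 N (tension)
  F[1-3] = +87.3863 N (tension)
  F[2-3] = -211.8958 N (compression)
  Rx@0 = +4234.3900 N
  Ry@0 = +4221.8217 N
  Ry@2 = -3561.1917 N

-4607.647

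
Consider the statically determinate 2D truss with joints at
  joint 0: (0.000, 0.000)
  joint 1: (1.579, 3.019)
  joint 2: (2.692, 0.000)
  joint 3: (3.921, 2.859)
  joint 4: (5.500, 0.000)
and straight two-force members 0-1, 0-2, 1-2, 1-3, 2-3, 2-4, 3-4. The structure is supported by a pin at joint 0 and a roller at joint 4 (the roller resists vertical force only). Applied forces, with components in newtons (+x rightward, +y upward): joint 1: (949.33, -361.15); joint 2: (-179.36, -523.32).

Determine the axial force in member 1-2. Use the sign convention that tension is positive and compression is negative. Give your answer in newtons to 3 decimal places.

N=5 nodes, M=7 members, R=3 reactions → 2N=10, M+R=10
member 0 (0-1): L=3.4070, (cx,cy)=(0.4635,0.8861)
member 1 (0-2): L=2.6920, (cx,cy)=(1.0000,0.0000)
member 2 (1-2): L=3.2176, (cx,cy)=(0.3459,-0.9383)
member 3 (1-3): L=2.3475, (cx,cy)=(0.9977,-0.0682)
member 4 (2-3): L=3.1120, (cx,cy)=(0.3949,0.9187)
member 5 (2-4): L=2.8080, (cx,cy)=(1.0000,0.0000)
member 6 (3-4): L=3.2661, (cx,cy)=(0.4835,-0.8754)
solve A·x = −loads:
  F[0-1] = -4.0061 N (compression)
  F[0-2] = +771.8267 N (tension)
  F[1-2] = -319.9271 N (compression)
  F[1-3] = -842.4809 N (compression)
  F[2-3] = +896.3607 N (tension)
  F[2-4] = +486.5243 N (tension)
  F[3-4] = -1006.3429 N (compression)
  Rx@0 = -769.9700 N
  Ry@0 = +3.5499 N
  Ry@4 = +880.9201 N

-319.927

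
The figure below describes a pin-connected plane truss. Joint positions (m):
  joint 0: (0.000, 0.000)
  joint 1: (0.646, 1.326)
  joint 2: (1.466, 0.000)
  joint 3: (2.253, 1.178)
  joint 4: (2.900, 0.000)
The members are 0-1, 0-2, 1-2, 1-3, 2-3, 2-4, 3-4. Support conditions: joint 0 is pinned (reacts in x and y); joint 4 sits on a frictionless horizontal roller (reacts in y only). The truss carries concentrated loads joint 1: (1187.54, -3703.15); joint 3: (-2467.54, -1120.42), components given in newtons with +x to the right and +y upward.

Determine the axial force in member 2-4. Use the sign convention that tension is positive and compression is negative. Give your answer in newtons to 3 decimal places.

678.866

N=5 nodes, M=7 members, R=3 reactions → 2N=10, M+R=10
member 0 (0-1): L=1.4750, (cx,cy)=(0.4380,0.8990)
member 1 (0-2): L=1.4660, (cx,cy)=(1.0000,0.0000)
member 2 (1-2): L=1.5591, (cx,cy)=(0.5260,-0.8505)
member 3 (1-3): L=1.6138, (cx,cy)=(0.9958,-0.0917)
member 4 (2-3): L=1.4167, (cx,cy)=(0.5555,0.8315)
member 5 (2-4): L=1.4340, (cx,cy)=(1.0000,0.0000)
member 6 (3-4): L=1.3440, (cx,cy)=(0.4814,-0.8765)
solve A·x = −loads:
  F[0-1] = -3990.6460 N (compression)
  F[0-2] = +467.7809 N (tension)
  F[1-2] = +192.9188 N (tension)
  F[1-3] = -3049.6396 N (compression)
  F[2-3] = -197.3280 N (compression)
  F[2-4] = +678.8665 N (tension)
  F[3-4] = -1410.1788 N (compression)
  Rx@0 = +1280.0000 N
  Ry@0 = +3587.5503 N
  Ry@4 = +1236.0197 N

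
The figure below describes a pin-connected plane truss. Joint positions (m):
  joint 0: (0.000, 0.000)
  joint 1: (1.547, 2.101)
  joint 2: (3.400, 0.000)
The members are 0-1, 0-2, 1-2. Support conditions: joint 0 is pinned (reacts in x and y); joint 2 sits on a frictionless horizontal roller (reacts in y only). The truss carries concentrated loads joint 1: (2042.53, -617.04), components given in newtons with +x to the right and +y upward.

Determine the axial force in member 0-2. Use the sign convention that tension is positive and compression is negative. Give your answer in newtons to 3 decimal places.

1360.792

N=3 nodes, M=3 members, R=3 reactions → 2N=6, M+R=6
member 0 (0-1): L=2.6091, (cx,cy)=(0.5929,0.8053)
member 1 (0-2): L=3.4000, (cx,cy)=(1.0000,0.0000)
member 2 (1-2): L=2.8014, (cx,cy)=(0.6615,-0.7500)
solve A·x = −loads:
  F[0-1] = +1149.7886 N (tension)
  F[0-2] = +1360.7922 N (tension)
  F[1-2] = -2057.2669 N (compression)
  Rx@0 = -2042.5300 N
  Ry@0 = -925.8766 N
  Ry@2 = +1542.9166 N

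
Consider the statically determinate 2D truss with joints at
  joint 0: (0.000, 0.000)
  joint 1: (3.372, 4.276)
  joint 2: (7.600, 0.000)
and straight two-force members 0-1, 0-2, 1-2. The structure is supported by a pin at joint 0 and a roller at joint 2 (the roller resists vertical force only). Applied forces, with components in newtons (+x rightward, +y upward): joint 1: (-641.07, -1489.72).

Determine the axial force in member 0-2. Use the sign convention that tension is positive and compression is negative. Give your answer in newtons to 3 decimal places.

296.908

N=3 nodes, M=3 members, R=3 reactions → 2N=6, M+R=6
member 0 (0-1): L=5.4456, (cx,cy)=(0.6192,0.7852)
member 1 (0-2): L=7.6000, (cx,cy)=(1.0000,0.0000)
member 2 (1-2): L=6.0133, (cx,cy)=(0.7031,-0.7111)
solve A·x = −loads:
  F[0-1] = -1514.7848 N (compression)
  F[0-2] = +296.9083 N (tension)
  F[1-2] = -422.2819 N (compression)
  Rx@0 = +641.0700 N
  Ry@0 = +1189.4410 N
  Ry@2 = +300.2790 N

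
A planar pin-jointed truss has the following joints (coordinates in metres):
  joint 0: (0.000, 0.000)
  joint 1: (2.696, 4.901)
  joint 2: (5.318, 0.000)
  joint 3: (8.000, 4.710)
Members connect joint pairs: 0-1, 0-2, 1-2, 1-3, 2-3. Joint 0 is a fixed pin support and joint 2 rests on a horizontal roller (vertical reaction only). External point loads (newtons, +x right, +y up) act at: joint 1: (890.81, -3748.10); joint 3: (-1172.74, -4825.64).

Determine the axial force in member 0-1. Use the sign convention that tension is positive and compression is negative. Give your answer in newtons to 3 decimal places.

N=4 nodes, M=5 members, R=3 reactions → 2N=8, M+R=8
member 0 (0-1): L=5.5936, (cx,cy)=(0.4820,0.8762)
member 1 (0-2): L=5.3180, (cx,cy)=(1.0000,0.0000)
member 2 (1-2): L=5.5583, (cx,cy)=(0.4717,-0.8817)
member 3 (1-3): L=5.3074, (cx,cy)=(0.9994,-0.0360)
member 4 (2-3): L=5.4201, (cx,cy)=(0.4948,0.8690)
solve A·x = −loads:
  F[0-1] = +420.0210 N (tension)
  F[0-2] = -484.3719 N (compression)
  F[1-2] = -4731.1836 N (compression)
  F[1-3] = +1544.4597 N (tension)
  F[2-3] = -5489.1897 N (compression)
  Rx@0 = +281.9300 N
  Ry@0 = -368.0148 N
  Ry@2 = +8941.7548 N

420.021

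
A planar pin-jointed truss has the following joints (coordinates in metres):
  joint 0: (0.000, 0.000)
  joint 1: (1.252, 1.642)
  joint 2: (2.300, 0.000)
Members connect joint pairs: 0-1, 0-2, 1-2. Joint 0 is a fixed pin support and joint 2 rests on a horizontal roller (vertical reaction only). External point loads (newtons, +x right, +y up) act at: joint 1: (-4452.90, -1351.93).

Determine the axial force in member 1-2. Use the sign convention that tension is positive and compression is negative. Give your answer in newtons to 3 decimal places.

N=3 nodes, M=3 members, R=3 reactions → 2N=6, M+R=6
member 0 (0-1): L=2.0649, (cx,cy)=(0.6063,0.7952)
member 1 (0-2): L=2.3000, (cx,cy)=(1.0000,0.0000)
member 2 (1-2): L=1.9479, (cx,cy)=(0.5380,-0.8429)
solve A·x = −loads:
  F[0-1] = -4772.3199 N (compression)
  F[0-2] = -1559.2754 N (compression)
  F[1-2] = +2898.2577 N (tension)
  Rx@0 = +4452.9000 N
  Ry@0 = +3794.9932 N
  Ry@2 = -2443.0632 N

2898.258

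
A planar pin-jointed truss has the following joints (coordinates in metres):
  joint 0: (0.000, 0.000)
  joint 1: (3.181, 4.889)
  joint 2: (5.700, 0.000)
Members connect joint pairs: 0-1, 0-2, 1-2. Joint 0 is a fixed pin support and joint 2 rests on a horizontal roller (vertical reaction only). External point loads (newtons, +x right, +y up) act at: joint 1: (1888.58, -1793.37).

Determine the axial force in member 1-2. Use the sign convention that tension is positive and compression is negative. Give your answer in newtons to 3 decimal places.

N=3 nodes, M=3 members, R=3 reactions → 2N=6, M+R=6
member 0 (0-1): L=5.8328, (cx,cy)=(0.5454,0.8382)
member 1 (0-2): L=5.7000, (cx,cy)=(1.0000,0.0000)
member 2 (1-2): L=5.4998, (cx,cy)=(0.4580,-0.8889)
solve A·x = −loads:
  F[0-1] = +987.0330 N (tension)
  F[0-2] = +1350.2839 N (tension)
  F[1-2] = -2948.1051 N (compression)
  Rx@0 = -1888.5800 N
  Ry@0 = -827.3278 N
  Ry@2 = +2620.6978 N

-2948.105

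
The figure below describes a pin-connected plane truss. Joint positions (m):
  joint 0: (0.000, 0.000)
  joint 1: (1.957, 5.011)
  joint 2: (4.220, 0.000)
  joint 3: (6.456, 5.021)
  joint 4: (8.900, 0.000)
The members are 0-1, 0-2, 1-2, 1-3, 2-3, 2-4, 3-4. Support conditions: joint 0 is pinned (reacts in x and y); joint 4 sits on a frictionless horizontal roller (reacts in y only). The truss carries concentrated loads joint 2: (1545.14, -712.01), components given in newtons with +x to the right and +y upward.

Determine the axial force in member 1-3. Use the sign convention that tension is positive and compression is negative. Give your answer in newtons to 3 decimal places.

N=5 nodes, M=7 members, R=3 reactions → 2N=10, M+R=10
member 0 (0-1): L=5.3796, (cx,cy)=(0.3638,0.9315)
member 1 (0-2): L=4.2200, (cx,cy)=(1.0000,0.0000)
member 2 (1-2): L=5.4983, (cx,cy)=(0.4116,-0.9114)
member 3 (1-3): L=4.4990, (cx,cy)=(1.0000,0.0022)
member 4 (2-3): L=5.4964, (cx,cy)=(0.4068,0.9135)
member 5 (2-4): L=4.6800, (cx,cy)=(1.0000,0.0000)
member 6 (3-4): L=5.5842, (cx,cy)=(0.4377,-0.8991)
solve A·x = −loads:
  F[0-1] = -401.9449 N (compression)
  F[0-2] = +1691.3605 N (tension)
  F[1-2] = +410.0464 N (tension)
  F[1-3] = -314.9890 N (compression)
  F[2-3] = +370.3347 N (tension)
  F[2-4] = +164.3310 N (tension)
  F[3-4] = -375.4752 N (compression)
  Rx@0 = -1545.1400 N
  Ry@0 = +374.4053 N
  Ry@4 = +337.6047 N

-314.989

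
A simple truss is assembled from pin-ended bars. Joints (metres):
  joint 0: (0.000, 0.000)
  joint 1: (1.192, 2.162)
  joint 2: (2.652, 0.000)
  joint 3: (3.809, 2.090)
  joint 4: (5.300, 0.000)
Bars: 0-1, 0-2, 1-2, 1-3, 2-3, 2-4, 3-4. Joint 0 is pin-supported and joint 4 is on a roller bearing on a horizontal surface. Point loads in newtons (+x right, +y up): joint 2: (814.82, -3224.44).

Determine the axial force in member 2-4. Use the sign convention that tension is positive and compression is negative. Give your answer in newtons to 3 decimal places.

N=5 nodes, M=7 members, R=3 reactions → 2N=10, M+R=10
member 0 (0-1): L=2.4688, (cx,cy)=(0.4828,0.8757)
member 1 (0-2): L=2.6520, (cx,cy)=(1.0000,0.0000)
member 2 (1-2): L=2.6088, (cx,cy)=(0.5596,-0.8287)
member 3 (1-3): L=2.6180, (cx,cy)=(0.9996,-0.0275)
member 4 (2-3): L=2.3889, (cx,cy)=(0.4843,0.8749)
member 5 (2-4): L=2.6480, (cx,cy)=(1.0000,0.0000)
member 6 (3-4): L=2.5673, (cx,cy)=(0.5808,-0.8141)
solve A·x = −loads:
  F[0-1] = -1839.6340 N (compression)
  F[0-2] = +1703.0327 N (tension)
  F[1-2] = +2010.7805 N (tension)
  F[1-3] = -2014.2959 N (compression)
  F[2-3] = +1780.8469 N (tension)
  F[2-4] = +1151.0212 N (tension)
  F[3-4] = -1981.9253 N (compression)
  Rx@0 = -814.8200 N
  Ry@0 = +1611.0032 N
  Ry@4 = +1613.4368 N

1151.021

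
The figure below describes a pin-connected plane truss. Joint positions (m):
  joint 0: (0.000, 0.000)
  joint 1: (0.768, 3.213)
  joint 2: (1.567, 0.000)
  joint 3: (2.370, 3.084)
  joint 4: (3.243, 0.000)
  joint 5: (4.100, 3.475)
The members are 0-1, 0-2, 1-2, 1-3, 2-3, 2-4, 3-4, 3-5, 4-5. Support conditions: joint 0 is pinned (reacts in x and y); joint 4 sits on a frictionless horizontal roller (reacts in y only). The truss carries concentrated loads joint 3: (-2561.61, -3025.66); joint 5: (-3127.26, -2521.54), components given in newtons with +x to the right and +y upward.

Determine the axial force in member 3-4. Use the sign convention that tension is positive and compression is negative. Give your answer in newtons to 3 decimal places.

N=6 nodes, M=9 members, R=3 reactions → 2N=12, M+R=12
member 0 (0-1): L=3.3035, (cx,cy)=(0.2325,0.9726)
member 1 (0-2): L=1.5670, (cx,cy)=(1.0000,0.0000)
member 2 (1-2): L=3.3109, (cx,cy)=(0.2413,-0.9704)
member 3 (1-3): L=1.6072, (cx,cy)=(0.9968,-0.0803)
member 4 (2-3): L=3.1868, (cx,cy)=(0.2520,0.9677)
member 5 (2-4): L=1.6760, (cx,cy)=(1.0000,0.0000)
member 6 (3-4): L=3.2052, (cx,cy)=(0.2724,-0.9622)
member 7 (3-5): L=1.7736, (cx,cy)=(0.9754,0.2205)
member 8 (4-5): L=3.5791, (cx,cy)=(0.2394,0.9709)
solve A·x = −loads:
  F[0-1] = -6102.3417 N (compression)
  F[0-2] = -4270.1986 N (compression)
  F[1-2] = +6361.0013 N (tension)
  F[1-3] = -2963.3155 N (compression)
  F[2-3] = -6378.8142 N (compression)
  F[2-4] = -1127.8150 N (compression)
  F[3-4] = +2400.5707 N (tension)
  F[3-5] = -2720.2148 N (compression)
  F[4-5] = -1979.4474 N (compression)
  Rx@0 = +5688.8700 N
  Ry@0 = +5935.1450 N
  Ry@4 = -387.9450 N

2400.571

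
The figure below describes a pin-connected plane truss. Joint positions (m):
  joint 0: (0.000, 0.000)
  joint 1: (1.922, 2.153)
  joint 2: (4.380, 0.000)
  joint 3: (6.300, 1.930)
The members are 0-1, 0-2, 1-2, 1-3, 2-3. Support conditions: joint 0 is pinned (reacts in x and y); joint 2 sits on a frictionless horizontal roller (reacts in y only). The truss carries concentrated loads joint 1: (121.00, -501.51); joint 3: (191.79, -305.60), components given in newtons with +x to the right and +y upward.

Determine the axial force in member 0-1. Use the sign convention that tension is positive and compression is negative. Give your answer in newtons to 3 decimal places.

N=4 nodes, M=5 members, R=3 reactions → 2N=8, M+R=8
member 0 (0-1): L=2.8861, (cx,cy)=(0.6660,0.7460)
member 1 (0-2): L=4.3800, (cx,cy)=(1.0000,0.0000)
member 2 (1-2): L=3.2676, (cx,cy)=(0.7522,-0.6589)
member 3 (1-3): L=4.3837, (cx,cy)=(0.9987,-0.0509)
member 4 (2-3): L=2.7224, (cx,cy)=(0.7053,0.7089)
solve A·x = −loads:
  F[0-1] = -4.6801 N (compression)
  F[0-2] = +315.9067 N (tension)
  F[1-2] = -792.3201 N (compression)
  F[1-3] = +472.5062 N (tension)
  F[2-3] = -397.1605 N (compression)
  Rx@0 = -312.7900 N
  Ry@0 = +3.4913 N
  Ry@2 = +803.6187 N

-4.680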